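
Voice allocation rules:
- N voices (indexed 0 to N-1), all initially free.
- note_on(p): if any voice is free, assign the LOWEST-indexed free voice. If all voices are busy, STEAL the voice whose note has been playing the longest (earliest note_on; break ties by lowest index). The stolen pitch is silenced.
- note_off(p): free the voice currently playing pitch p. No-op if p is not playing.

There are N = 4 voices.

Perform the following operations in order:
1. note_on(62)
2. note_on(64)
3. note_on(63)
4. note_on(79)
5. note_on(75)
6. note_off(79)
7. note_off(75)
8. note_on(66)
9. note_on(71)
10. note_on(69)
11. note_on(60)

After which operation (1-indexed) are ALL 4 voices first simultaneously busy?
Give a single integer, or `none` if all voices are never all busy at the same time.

Answer: 4

Derivation:
Op 1: note_on(62): voice 0 is free -> assigned | voices=[62 - - -]
Op 2: note_on(64): voice 1 is free -> assigned | voices=[62 64 - -]
Op 3: note_on(63): voice 2 is free -> assigned | voices=[62 64 63 -]
Op 4: note_on(79): voice 3 is free -> assigned | voices=[62 64 63 79]
Op 5: note_on(75): all voices busy, STEAL voice 0 (pitch 62, oldest) -> assign | voices=[75 64 63 79]
Op 6: note_off(79): free voice 3 | voices=[75 64 63 -]
Op 7: note_off(75): free voice 0 | voices=[- 64 63 -]
Op 8: note_on(66): voice 0 is free -> assigned | voices=[66 64 63 -]
Op 9: note_on(71): voice 3 is free -> assigned | voices=[66 64 63 71]
Op 10: note_on(69): all voices busy, STEAL voice 1 (pitch 64, oldest) -> assign | voices=[66 69 63 71]
Op 11: note_on(60): all voices busy, STEAL voice 2 (pitch 63, oldest) -> assign | voices=[66 69 60 71]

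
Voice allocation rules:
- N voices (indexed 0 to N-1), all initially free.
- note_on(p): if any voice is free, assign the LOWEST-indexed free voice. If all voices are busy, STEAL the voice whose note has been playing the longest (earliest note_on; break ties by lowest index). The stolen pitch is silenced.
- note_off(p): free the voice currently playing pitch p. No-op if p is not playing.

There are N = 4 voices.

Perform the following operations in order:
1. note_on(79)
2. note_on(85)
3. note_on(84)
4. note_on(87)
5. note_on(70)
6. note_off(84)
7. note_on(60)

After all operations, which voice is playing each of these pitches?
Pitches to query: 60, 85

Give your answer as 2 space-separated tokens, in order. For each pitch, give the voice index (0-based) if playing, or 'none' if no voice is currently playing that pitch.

Answer: 2 1

Derivation:
Op 1: note_on(79): voice 0 is free -> assigned | voices=[79 - - -]
Op 2: note_on(85): voice 1 is free -> assigned | voices=[79 85 - -]
Op 3: note_on(84): voice 2 is free -> assigned | voices=[79 85 84 -]
Op 4: note_on(87): voice 3 is free -> assigned | voices=[79 85 84 87]
Op 5: note_on(70): all voices busy, STEAL voice 0 (pitch 79, oldest) -> assign | voices=[70 85 84 87]
Op 6: note_off(84): free voice 2 | voices=[70 85 - 87]
Op 7: note_on(60): voice 2 is free -> assigned | voices=[70 85 60 87]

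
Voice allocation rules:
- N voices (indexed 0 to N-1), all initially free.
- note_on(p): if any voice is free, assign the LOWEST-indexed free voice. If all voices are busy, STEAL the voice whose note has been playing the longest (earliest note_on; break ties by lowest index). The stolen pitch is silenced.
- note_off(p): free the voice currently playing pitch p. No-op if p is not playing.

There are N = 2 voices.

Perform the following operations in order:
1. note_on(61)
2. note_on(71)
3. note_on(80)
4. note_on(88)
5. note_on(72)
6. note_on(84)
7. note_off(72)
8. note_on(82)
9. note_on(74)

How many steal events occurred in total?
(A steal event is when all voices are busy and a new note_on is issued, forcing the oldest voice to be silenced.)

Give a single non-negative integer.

Answer: 5

Derivation:
Op 1: note_on(61): voice 0 is free -> assigned | voices=[61 -]
Op 2: note_on(71): voice 1 is free -> assigned | voices=[61 71]
Op 3: note_on(80): all voices busy, STEAL voice 0 (pitch 61, oldest) -> assign | voices=[80 71]
Op 4: note_on(88): all voices busy, STEAL voice 1 (pitch 71, oldest) -> assign | voices=[80 88]
Op 5: note_on(72): all voices busy, STEAL voice 0 (pitch 80, oldest) -> assign | voices=[72 88]
Op 6: note_on(84): all voices busy, STEAL voice 1 (pitch 88, oldest) -> assign | voices=[72 84]
Op 7: note_off(72): free voice 0 | voices=[- 84]
Op 8: note_on(82): voice 0 is free -> assigned | voices=[82 84]
Op 9: note_on(74): all voices busy, STEAL voice 1 (pitch 84, oldest) -> assign | voices=[82 74]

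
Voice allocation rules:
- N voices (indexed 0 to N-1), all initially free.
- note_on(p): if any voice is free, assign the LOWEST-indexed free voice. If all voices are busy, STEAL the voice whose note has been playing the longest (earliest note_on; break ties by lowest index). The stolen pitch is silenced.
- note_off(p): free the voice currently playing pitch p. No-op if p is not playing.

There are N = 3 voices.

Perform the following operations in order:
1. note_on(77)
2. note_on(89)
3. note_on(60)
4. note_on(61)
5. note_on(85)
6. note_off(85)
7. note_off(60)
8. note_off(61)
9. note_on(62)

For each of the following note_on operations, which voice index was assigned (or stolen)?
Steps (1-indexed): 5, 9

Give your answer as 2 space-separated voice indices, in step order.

Op 1: note_on(77): voice 0 is free -> assigned | voices=[77 - -]
Op 2: note_on(89): voice 1 is free -> assigned | voices=[77 89 -]
Op 3: note_on(60): voice 2 is free -> assigned | voices=[77 89 60]
Op 4: note_on(61): all voices busy, STEAL voice 0 (pitch 77, oldest) -> assign | voices=[61 89 60]
Op 5: note_on(85): all voices busy, STEAL voice 1 (pitch 89, oldest) -> assign | voices=[61 85 60]
Op 6: note_off(85): free voice 1 | voices=[61 - 60]
Op 7: note_off(60): free voice 2 | voices=[61 - -]
Op 8: note_off(61): free voice 0 | voices=[- - -]
Op 9: note_on(62): voice 0 is free -> assigned | voices=[62 - -]

Answer: 1 0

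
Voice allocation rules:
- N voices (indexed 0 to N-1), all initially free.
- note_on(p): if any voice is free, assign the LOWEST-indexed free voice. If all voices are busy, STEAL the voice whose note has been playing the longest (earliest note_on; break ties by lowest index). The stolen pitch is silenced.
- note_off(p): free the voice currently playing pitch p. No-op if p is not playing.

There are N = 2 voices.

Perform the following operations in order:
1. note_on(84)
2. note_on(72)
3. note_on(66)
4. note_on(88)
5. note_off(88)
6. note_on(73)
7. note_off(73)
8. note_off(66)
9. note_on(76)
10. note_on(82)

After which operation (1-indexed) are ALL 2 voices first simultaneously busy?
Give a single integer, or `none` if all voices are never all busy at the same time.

Op 1: note_on(84): voice 0 is free -> assigned | voices=[84 -]
Op 2: note_on(72): voice 1 is free -> assigned | voices=[84 72]
Op 3: note_on(66): all voices busy, STEAL voice 0 (pitch 84, oldest) -> assign | voices=[66 72]
Op 4: note_on(88): all voices busy, STEAL voice 1 (pitch 72, oldest) -> assign | voices=[66 88]
Op 5: note_off(88): free voice 1 | voices=[66 -]
Op 6: note_on(73): voice 1 is free -> assigned | voices=[66 73]
Op 7: note_off(73): free voice 1 | voices=[66 -]
Op 8: note_off(66): free voice 0 | voices=[- -]
Op 9: note_on(76): voice 0 is free -> assigned | voices=[76 -]
Op 10: note_on(82): voice 1 is free -> assigned | voices=[76 82]

Answer: 2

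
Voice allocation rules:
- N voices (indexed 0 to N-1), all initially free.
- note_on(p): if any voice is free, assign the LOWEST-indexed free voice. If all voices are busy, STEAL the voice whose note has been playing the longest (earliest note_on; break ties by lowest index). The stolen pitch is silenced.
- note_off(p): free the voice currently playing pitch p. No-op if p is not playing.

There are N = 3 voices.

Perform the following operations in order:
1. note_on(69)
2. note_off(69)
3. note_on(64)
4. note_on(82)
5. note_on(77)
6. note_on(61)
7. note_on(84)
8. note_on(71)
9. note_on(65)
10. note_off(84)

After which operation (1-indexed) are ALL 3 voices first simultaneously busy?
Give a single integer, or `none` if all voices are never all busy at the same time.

Op 1: note_on(69): voice 0 is free -> assigned | voices=[69 - -]
Op 2: note_off(69): free voice 0 | voices=[- - -]
Op 3: note_on(64): voice 0 is free -> assigned | voices=[64 - -]
Op 4: note_on(82): voice 1 is free -> assigned | voices=[64 82 -]
Op 5: note_on(77): voice 2 is free -> assigned | voices=[64 82 77]
Op 6: note_on(61): all voices busy, STEAL voice 0 (pitch 64, oldest) -> assign | voices=[61 82 77]
Op 7: note_on(84): all voices busy, STEAL voice 1 (pitch 82, oldest) -> assign | voices=[61 84 77]
Op 8: note_on(71): all voices busy, STEAL voice 2 (pitch 77, oldest) -> assign | voices=[61 84 71]
Op 9: note_on(65): all voices busy, STEAL voice 0 (pitch 61, oldest) -> assign | voices=[65 84 71]
Op 10: note_off(84): free voice 1 | voices=[65 - 71]

Answer: 5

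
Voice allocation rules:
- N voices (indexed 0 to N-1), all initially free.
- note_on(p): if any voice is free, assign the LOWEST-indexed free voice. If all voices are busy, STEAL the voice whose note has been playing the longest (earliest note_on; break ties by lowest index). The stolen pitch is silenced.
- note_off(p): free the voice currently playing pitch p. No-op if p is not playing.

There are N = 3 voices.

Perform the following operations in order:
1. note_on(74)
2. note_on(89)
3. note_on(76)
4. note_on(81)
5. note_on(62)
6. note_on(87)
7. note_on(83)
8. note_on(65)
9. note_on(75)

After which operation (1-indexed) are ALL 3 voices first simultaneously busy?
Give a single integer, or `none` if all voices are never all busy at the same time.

Answer: 3

Derivation:
Op 1: note_on(74): voice 0 is free -> assigned | voices=[74 - -]
Op 2: note_on(89): voice 1 is free -> assigned | voices=[74 89 -]
Op 3: note_on(76): voice 2 is free -> assigned | voices=[74 89 76]
Op 4: note_on(81): all voices busy, STEAL voice 0 (pitch 74, oldest) -> assign | voices=[81 89 76]
Op 5: note_on(62): all voices busy, STEAL voice 1 (pitch 89, oldest) -> assign | voices=[81 62 76]
Op 6: note_on(87): all voices busy, STEAL voice 2 (pitch 76, oldest) -> assign | voices=[81 62 87]
Op 7: note_on(83): all voices busy, STEAL voice 0 (pitch 81, oldest) -> assign | voices=[83 62 87]
Op 8: note_on(65): all voices busy, STEAL voice 1 (pitch 62, oldest) -> assign | voices=[83 65 87]
Op 9: note_on(75): all voices busy, STEAL voice 2 (pitch 87, oldest) -> assign | voices=[83 65 75]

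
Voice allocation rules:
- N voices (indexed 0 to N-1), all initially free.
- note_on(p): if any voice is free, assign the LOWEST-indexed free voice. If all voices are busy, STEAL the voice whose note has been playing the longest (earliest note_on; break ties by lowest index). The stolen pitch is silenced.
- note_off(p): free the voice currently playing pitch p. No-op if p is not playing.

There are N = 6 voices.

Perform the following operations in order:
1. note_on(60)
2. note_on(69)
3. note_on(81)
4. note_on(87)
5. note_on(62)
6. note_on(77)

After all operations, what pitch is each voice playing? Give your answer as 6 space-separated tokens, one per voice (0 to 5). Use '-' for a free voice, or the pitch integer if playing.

Op 1: note_on(60): voice 0 is free -> assigned | voices=[60 - - - - -]
Op 2: note_on(69): voice 1 is free -> assigned | voices=[60 69 - - - -]
Op 3: note_on(81): voice 2 is free -> assigned | voices=[60 69 81 - - -]
Op 4: note_on(87): voice 3 is free -> assigned | voices=[60 69 81 87 - -]
Op 5: note_on(62): voice 4 is free -> assigned | voices=[60 69 81 87 62 -]
Op 6: note_on(77): voice 5 is free -> assigned | voices=[60 69 81 87 62 77]

Answer: 60 69 81 87 62 77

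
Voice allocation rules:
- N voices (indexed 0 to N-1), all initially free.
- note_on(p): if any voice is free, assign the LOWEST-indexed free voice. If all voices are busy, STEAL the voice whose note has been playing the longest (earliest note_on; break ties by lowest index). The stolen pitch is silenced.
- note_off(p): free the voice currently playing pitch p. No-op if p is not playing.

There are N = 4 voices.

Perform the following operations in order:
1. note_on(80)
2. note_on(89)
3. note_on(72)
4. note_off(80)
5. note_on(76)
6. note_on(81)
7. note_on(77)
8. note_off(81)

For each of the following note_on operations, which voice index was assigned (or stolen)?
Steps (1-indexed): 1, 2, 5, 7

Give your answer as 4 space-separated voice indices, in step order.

Op 1: note_on(80): voice 0 is free -> assigned | voices=[80 - - -]
Op 2: note_on(89): voice 1 is free -> assigned | voices=[80 89 - -]
Op 3: note_on(72): voice 2 is free -> assigned | voices=[80 89 72 -]
Op 4: note_off(80): free voice 0 | voices=[- 89 72 -]
Op 5: note_on(76): voice 0 is free -> assigned | voices=[76 89 72 -]
Op 6: note_on(81): voice 3 is free -> assigned | voices=[76 89 72 81]
Op 7: note_on(77): all voices busy, STEAL voice 1 (pitch 89, oldest) -> assign | voices=[76 77 72 81]
Op 8: note_off(81): free voice 3 | voices=[76 77 72 -]

Answer: 0 1 0 1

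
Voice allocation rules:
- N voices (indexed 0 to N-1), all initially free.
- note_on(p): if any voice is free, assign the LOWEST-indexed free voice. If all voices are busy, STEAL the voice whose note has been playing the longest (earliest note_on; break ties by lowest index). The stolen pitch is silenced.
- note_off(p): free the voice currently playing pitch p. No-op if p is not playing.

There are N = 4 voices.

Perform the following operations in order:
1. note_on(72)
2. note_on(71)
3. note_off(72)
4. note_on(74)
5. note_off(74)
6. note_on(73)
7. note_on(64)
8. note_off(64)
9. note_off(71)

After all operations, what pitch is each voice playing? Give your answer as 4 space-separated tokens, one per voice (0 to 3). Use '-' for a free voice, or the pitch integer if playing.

Answer: 73 - - -

Derivation:
Op 1: note_on(72): voice 0 is free -> assigned | voices=[72 - - -]
Op 2: note_on(71): voice 1 is free -> assigned | voices=[72 71 - -]
Op 3: note_off(72): free voice 0 | voices=[- 71 - -]
Op 4: note_on(74): voice 0 is free -> assigned | voices=[74 71 - -]
Op 5: note_off(74): free voice 0 | voices=[- 71 - -]
Op 6: note_on(73): voice 0 is free -> assigned | voices=[73 71 - -]
Op 7: note_on(64): voice 2 is free -> assigned | voices=[73 71 64 -]
Op 8: note_off(64): free voice 2 | voices=[73 71 - -]
Op 9: note_off(71): free voice 1 | voices=[73 - - -]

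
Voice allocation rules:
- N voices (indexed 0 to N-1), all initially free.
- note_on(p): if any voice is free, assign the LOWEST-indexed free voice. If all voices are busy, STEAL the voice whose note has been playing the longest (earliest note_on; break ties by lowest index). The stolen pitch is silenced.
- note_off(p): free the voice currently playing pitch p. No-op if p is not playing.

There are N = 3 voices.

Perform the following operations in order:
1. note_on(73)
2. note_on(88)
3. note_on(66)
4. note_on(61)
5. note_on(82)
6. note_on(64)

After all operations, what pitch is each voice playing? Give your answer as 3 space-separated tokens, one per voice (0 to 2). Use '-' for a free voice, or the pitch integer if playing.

Op 1: note_on(73): voice 0 is free -> assigned | voices=[73 - -]
Op 2: note_on(88): voice 1 is free -> assigned | voices=[73 88 -]
Op 3: note_on(66): voice 2 is free -> assigned | voices=[73 88 66]
Op 4: note_on(61): all voices busy, STEAL voice 0 (pitch 73, oldest) -> assign | voices=[61 88 66]
Op 5: note_on(82): all voices busy, STEAL voice 1 (pitch 88, oldest) -> assign | voices=[61 82 66]
Op 6: note_on(64): all voices busy, STEAL voice 2 (pitch 66, oldest) -> assign | voices=[61 82 64]

Answer: 61 82 64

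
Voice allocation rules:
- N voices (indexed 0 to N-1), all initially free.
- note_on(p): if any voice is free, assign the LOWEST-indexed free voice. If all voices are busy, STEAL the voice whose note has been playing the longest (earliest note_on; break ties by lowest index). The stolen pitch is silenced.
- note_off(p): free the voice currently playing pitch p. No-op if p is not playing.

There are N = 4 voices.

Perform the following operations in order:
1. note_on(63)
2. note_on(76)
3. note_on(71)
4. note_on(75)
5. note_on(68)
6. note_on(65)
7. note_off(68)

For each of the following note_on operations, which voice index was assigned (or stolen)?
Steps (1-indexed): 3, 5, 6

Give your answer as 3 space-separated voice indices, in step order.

Op 1: note_on(63): voice 0 is free -> assigned | voices=[63 - - -]
Op 2: note_on(76): voice 1 is free -> assigned | voices=[63 76 - -]
Op 3: note_on(71): voice 2 is free -> assigned | voices=[63 76 71 -]
Op 4: note_on(75): voice 3 is free -> assigned | voices=[63 76 71 75]
Op 5: note_on(68): all voices busy, STEAL voice 0 (pitch 63, oldest) -> assign | voices=[68 76 71 75]
Op 6: note_on(65): all voices busy, STEAL voice 1 (pitch 76, oldest) -> assign | voices=[68 65 71 75]
Op 7: note_off(68): free voice 0 | voices=[- 65 71 75]

Answer: 2 0 1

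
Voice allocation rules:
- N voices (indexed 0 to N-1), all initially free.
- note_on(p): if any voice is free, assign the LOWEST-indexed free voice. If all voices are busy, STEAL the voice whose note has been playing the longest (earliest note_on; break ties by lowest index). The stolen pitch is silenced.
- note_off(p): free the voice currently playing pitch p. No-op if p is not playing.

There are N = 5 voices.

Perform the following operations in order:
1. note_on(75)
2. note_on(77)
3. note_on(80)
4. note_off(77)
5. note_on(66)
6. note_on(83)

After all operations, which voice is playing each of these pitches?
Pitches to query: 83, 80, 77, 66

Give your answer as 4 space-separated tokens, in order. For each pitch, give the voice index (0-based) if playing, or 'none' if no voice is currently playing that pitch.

Op 1: note_on(75): voice 0 is free -> assigned | voices=[75 - - - -]
Op 2: note_on(77): voice 1 is free -> assigned | voices=[75 77 - - -]
Op 3: note_on(80): voice 2 is free -> assigned | voices=[75 77 80 - -]
Op 4: note_off(77): free voice 1 | voices=[75 - 80 - -]
Op 5: note_on(66): voice 1 is free -> assigned | voices=[75 66 80 - -]
Op 6: note_on(83): voice 3 is free -> assigned | voices=[75 66 80 83 -]

Answer: 3 2 none 1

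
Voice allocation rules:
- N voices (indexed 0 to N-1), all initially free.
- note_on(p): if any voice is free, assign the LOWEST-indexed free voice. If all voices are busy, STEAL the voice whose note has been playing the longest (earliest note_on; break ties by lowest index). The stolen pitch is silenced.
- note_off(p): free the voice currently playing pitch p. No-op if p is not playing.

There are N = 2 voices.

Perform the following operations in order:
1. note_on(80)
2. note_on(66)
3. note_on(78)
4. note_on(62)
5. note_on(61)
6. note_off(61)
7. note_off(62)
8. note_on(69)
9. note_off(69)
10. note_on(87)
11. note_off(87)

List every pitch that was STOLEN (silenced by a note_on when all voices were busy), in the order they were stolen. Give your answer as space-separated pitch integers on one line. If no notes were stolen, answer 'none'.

Answer: 80 66 78

Derivation:
Op 1: note_on(80): voice 0 is free -> assigned | voices=[80 -]
Op 2: note_on(66): voice 1 is free -> assigned | voices=[80 66]
Op 3: note_on(78): all voices busy, STEAL voice 0 (pitch 80, oldest) -> assign | voices=[78 66]
Op 4: note_on(62): all voices busy, STEAL voice 1 (pitch 66, oldest) -> assign | voices=[78 62]
Op 5: note_on(61): all voices busy, STEAL voice 0 (pitch 78, oldest) -> assign | voices=[61 62]
Op 6: note_off(61): free voice 0 | voices=[- 62]
Op 7: note_off(62): free voice 1 | voices=[- -]
Op 8: note_on(69): voice 0 is free -> assigned | voices=[69 -]
Op 9: note_off(69): free voice 0 | voices=[- -]
Op 10: note_on(87): voice 0 is free -> assigned | voices=[87 -]
Op 11: note_off(87): free voice 0 | voices=[- -]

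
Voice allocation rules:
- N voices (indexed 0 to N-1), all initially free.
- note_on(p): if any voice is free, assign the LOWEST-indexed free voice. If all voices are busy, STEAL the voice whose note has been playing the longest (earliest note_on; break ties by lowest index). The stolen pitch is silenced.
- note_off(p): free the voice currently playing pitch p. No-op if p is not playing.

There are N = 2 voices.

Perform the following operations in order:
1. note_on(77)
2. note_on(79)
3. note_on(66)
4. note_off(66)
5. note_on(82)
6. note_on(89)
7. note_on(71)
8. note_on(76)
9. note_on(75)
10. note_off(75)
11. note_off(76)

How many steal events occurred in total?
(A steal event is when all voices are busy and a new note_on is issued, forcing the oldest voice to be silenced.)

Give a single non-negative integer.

Answer: 5

Derivation:
Op 1: note_on(77): voice 0 is free -> assigned | voices=[77 -]
Op 2: note_on(79): voice 1 is free -> assigned | voices=[77 79]
Op 3: note_on(66): all voices busy, STEAL voice 0 (pitch 77, oldest) -> assign | voices=[66 79]
Op 4: note_off(66): free voice 0 | voices=[- 79]
Op 5: note_on(82): voice 0 is free -> assigned | voices=[82 79]
Op 6: note_on(89): all voices busy, STEAL voice 1 (pitch 79, oldest) -> assign | voices=[82 89]
Op 7: note_on(71): all voices busy, STEAL voice 0 (pitch 82, oldest) -> assign | voices=[71 89]
Op 8: note_on(76): all voices busy, STEAL voice 1 (pitch 89, oldest) -> assign | voices=[71 76]
Op 9: note_on(75): all voices busy, STEAL voice 0 (pitch 71, oldest) -> assign | voices=[75 76]
Op 10: note_off(75): free voice 0 | voices=[- 76]
Op 11: note_off(76): free voice 1 | voices=[- -]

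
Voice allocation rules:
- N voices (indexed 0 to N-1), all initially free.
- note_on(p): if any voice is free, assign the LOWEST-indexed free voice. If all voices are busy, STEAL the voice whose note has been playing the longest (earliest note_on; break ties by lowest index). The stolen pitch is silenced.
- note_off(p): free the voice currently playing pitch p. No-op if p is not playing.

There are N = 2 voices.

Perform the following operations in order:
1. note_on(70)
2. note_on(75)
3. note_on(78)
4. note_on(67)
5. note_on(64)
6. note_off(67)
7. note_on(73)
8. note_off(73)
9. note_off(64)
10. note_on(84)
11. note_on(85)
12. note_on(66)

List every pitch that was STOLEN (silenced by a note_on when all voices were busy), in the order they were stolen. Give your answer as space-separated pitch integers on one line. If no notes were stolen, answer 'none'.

Answer: 70 75 78 84

Derivation:
Op 1: note_on(70): voice 0 is free -> assigned | voices=[70 -]
Op 2: note_on(75): voice 1 is free -> assigned | voices=[70 75]
Op 3: note_on(78): all voices busy, STEAL voice 0 (pitch 70, oldest) -> assign | voices=[78 75]
Op 4: note_on(67): all voices busy, STEAL voice 1 (pitch 75, oldest) -> assign | voices=[78 67]
Op 5: note_on(64): all voices busy, STEAL voice 0 (pitch 78, oldest) -> assign | voices=[64 67]
Op 6: note_off(67): free voice 1 | voices=[64 -]
Op 7: note_on(73): voice 1 is free -> assigned | voices=[64 73]
Op 8: note_off(73): free voice 1 | voices=[64 -]
Op 9: note_off(64): free voice 0 | voices=[- -]
Op 10: note_on(84): voice 0 is free -> assigned | voices=[84 -]
Op 11: note_on(85): voice 1 is free -> assigned | voices=[84 85]
Op 12: note_on(66): all voices busy, STEAL voice 0 (pitch 84, oldest) -> assign | voices=[66 85]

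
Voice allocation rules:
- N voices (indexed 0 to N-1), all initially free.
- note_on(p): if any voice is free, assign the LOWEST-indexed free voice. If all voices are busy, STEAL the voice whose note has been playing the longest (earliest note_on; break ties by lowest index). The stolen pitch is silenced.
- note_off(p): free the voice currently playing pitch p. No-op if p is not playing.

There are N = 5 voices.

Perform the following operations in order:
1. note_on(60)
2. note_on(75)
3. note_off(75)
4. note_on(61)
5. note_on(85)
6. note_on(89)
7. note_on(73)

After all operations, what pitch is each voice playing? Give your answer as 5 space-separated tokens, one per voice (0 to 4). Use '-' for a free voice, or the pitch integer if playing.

Answer: 60 61 85 89 73

Derivation:
Op 1: note_on(60): voice 0 is free -> assigned | voices=[60 - - - -]
Op 2: note_on(75): voice 1 is free -> assigned | voices=[60 75 - - -]
Op 3: note_off(75): free voice 1 | voices=[60 - - - -]
Op 4: note_on(61): voice 1 is free -> assigned | voices=[60 61 - - -]
Op 5: note_on(85): voice 2 is free -> assigned | voices=[60 61 85 - -]
Op 6: note_on(89): voice 3 is free -> assigned | voices=[60 61 85 89 -]
Op 7: note_on(73): voice 4 is free -> assigned | voices=[60 61 85 89 73]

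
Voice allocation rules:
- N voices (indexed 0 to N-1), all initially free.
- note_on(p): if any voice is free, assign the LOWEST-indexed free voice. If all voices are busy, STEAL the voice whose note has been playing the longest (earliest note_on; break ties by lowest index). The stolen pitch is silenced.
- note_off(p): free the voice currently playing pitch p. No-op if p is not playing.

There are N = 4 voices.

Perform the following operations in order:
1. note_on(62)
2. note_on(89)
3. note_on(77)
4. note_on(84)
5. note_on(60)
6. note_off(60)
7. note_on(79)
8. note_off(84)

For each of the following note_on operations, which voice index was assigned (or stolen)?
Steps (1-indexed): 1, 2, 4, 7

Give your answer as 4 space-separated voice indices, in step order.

Answer: 0 1 3 0

Derivation:
Op 1: note_on(62): voice 0 is free -> assigned | voices=[62 - - -]
Op 2: note_on(89): voice 1 is free -> assigned | voices=[62 89 - -]
Op 3: note_on(77): voice 2 is free -> assigned | voices=[62 89 77 -]
Op 4: note_on(84): voice 3 is free -> assigned | voices=[62 89 77 84]
Op 5: note_on(60): all voices busy, STEAL voice 0 (pitch 62, oldest) -> assign | voices=[60 89 77 84]
Op 6: note_off(60): free voice 0 | voices=[- 89 77 84]
Op 7: note_on(79): voice 0 is free -> assigned | voices=[79 89 77 84]
Op 8: note_off(84): free voice 3 | voices=[79 89 77 -]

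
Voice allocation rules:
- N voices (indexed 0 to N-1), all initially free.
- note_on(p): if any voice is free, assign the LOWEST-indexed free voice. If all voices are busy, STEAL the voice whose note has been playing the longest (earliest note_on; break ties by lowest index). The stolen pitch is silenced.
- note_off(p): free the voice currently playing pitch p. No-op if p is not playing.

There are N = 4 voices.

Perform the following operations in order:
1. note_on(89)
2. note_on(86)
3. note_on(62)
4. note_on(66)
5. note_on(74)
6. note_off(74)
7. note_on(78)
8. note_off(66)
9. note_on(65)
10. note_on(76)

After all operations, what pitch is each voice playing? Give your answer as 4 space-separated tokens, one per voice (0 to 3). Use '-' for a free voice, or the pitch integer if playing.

Answer: 78 76 62 65

Derivation:
Op 1: note_on(89): voice 0 is free -> assigned | voices=[89 - - -]
Op 2: note_on(86): voice 1 is free -> assigned | voices=[89 86 - -]
Op 3: note_on(62): voice 2 is free -> assigned | voices=[89 86 62 -]
Op 4: note_on(66): voice 3 is free -> assigned | voices=[89 86 62 66]
Op 5: note_on(74): all voices busy, STEAL voice 0 (pitch 89, oldest) -> assign | voices=[74 86 62 66]
Op 6: note_off(74): free voice 0 | voices=[- 86 62 66]
Op 7: note_on(78): voice 0 is free -> assigned | voices=[78 86 62 66]
Op 8: note_off(66): free voice 3 | voices=[78 86 62 -]
Op 9: note_on(65): voice 3 is free -> assigned | voices=[78 86 62 65]
Op 10: note_on(76): all voices busy, STEAL voice 1 (pitch 86, oldest) -> assign | voices=[78 76 62 65]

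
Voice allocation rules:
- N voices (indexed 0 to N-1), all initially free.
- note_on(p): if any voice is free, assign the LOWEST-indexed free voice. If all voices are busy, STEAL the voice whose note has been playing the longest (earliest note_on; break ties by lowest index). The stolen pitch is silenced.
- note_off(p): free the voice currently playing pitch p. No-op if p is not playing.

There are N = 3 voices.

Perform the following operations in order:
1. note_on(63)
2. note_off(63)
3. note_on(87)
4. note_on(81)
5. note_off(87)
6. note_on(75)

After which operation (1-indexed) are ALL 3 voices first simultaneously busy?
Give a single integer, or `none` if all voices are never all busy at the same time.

Answer: none

Derivation:
Op 1: note_on(63): voice 0 is free -> assigned | voices=[63 - -]
Op 2: note_off(63): free voice 0 | voices=[- - -]
Op 3: note_on(87): voice 0 is free -> assigned | voices=[87 - -]
Op 4: note_on(81): voice 1 is free -> assigned | voices=[87 81 -]
Op 5: note_off(87): free voice 0 | voices=[- 81 -]
Op 6: note_on(75): voice 0 is free -> assigned | voices=[75 81 -]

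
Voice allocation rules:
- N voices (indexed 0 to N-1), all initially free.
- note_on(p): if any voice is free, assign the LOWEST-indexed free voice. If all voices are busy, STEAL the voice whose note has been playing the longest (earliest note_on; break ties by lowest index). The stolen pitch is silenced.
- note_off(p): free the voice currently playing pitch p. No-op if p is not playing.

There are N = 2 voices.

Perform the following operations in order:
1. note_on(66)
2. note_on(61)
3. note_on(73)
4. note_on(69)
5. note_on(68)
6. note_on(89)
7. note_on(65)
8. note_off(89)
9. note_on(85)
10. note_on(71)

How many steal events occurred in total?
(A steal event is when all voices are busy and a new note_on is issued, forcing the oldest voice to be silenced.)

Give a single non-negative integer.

Op 1: note_on(66): voice 0 is free -> assigned | voices=[66 -]
Op 2: note_on(61): voice 1 is free -> assigned | voices=[66 61]
Op 3: note_on(73): all voices busy, STEAL voice 0 (pitch 66, oldest) -> assign | voices=[73 61]
Op 4: note_on(69): all voices busy, STEAL voice 1 (pitch 61, oldest) -> assign | voices=[73 69]
Op 5: note_on(68): all voices busy, STEAL voice 0 (pitch 73, oldest) -> assign | voices=[68 69]
Op 6: note_on(89): all voices busy, STEAL voice 1 (pitch 69, oldest) -> assign | voices=[68 89]
Op 7: note_on(65): all voices busy, STEAL voice 0 (pitch 68, oldest) -> assign | voices=[65 89]
Op 8: note_off(89): free voice 1 | voices=[65 -]
Op 9: note_on(85): voice 1 is free -> assigned | voices=[65 85]
Op 10: note_on(71): all voices busy, STEAL voice 0 (pitch 65, oldest) -> assign | voices=[71 85]

Answer: 6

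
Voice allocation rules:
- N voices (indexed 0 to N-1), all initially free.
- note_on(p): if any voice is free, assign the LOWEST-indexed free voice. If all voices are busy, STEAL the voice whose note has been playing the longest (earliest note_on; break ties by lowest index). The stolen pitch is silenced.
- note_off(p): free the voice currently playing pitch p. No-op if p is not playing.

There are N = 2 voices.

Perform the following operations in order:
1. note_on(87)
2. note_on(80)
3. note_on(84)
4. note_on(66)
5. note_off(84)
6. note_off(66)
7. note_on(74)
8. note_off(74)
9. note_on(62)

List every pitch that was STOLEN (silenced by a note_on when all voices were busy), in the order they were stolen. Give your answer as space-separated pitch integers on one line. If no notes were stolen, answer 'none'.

Answer: 87 80

Derivation:
Op 1: note_on(87): voice 0 is free -> assigned | voices=[87 -]
Op 2: note_on(80): voice 1 is free -> assigned | voices=[87 80]
Op 3: note_on(84): all voices busy, STEAL voice 0 (pitch 87, oldest) -> assign | voices=[84 80]
Op 4: note_on(66): all voices busy, STEAL voice 1 (pitch 80, oldest) -> assign | voices=[84 66]
Op 5: note_off(84): free voice 0 | voices=[- 66]
Op 6: note_off(66): free voice 1 | voices=[- -]
Op 7: note_on(74): voice 0 is free -> assigned | voices=[74 -]
Op 8: note_off(74): free voice 0 | voices=[- -]
Op 9: note_on(62): voice 0 is free -> assigned | voices=[62 -]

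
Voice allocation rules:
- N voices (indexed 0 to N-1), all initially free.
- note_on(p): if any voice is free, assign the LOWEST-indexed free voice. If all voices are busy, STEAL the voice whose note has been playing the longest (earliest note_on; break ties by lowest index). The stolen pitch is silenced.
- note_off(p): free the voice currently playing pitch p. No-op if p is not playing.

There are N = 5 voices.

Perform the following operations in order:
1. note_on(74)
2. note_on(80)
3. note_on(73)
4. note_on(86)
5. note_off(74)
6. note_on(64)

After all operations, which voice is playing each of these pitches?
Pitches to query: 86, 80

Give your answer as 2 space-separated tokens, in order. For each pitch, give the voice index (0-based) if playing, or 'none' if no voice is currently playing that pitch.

Answer: 3 1

Derivation:
Op 1: note_on(74): voice 0 is free -> assigned | voices=[74 - - - -]
Op 2: note_on(80): voice 1 is free -> assigned | voices=[74 80 - - -]
Op 3: note_on(73): voice 2 is free -> assigned | voices=[74 80 73 - -]
Op 4: note_on(86): voice 3 is free -> assigned | voices=[74 80 73 86 -]
Op 5: note_off(74): free voice 0 | voices=[- 80 73 86 -]
Op 6: note_on(64): voice 0 is free -> assigned | voices=[64 80 73 86 -]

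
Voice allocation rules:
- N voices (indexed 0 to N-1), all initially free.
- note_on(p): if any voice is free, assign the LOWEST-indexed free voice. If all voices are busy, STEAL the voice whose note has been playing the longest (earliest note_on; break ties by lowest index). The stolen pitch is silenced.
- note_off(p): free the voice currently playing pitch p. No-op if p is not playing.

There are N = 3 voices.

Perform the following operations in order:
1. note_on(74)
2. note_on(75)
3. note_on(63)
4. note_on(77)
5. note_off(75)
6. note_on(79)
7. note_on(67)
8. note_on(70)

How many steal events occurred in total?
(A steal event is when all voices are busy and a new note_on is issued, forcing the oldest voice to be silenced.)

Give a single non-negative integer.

Op 1: note_on(74): voice 0 is free -> assigned | voices=[74 - -]
Op 2: note_on(75): voice 1 is free -> assigned | voices=[74 75 -]
Op 3: note_on(63): voice 2 is free -> assigned | voices=[74 75 63]
Op 4: note_on(77): all voices busy, STEAL voice 0 (pitch 74, oldest) -> assign | voices=[77 75 63]
Op 5: note_off(75): free voice 1 | voices=[77 - 63]
Op 6: note_on(79): voice 1 is free -> assigned | voices=[77 79 63]
Op 7: note_on(67): all voices busy, STEAL voice 2 (pitch 63, oldest) -> assign | voices=[77 79 67]
Op 8: note_on(70): all voices busy, STEAL voice 0 (pitch 77, oldest) -> assign | voices=[70 79 67]

Answer: 3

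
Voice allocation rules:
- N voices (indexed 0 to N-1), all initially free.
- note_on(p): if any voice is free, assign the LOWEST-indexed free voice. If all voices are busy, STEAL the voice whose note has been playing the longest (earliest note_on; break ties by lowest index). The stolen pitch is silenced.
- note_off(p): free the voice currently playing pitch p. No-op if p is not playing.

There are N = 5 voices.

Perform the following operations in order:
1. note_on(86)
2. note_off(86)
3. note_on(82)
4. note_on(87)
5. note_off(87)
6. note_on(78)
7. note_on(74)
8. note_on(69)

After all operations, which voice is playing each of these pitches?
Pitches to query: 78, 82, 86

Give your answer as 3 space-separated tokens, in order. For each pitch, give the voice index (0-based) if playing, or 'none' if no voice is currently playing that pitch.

Op 1: note_on(86): voice 0 is free -> assigned | voices=[86 - - - -]
Op 2: note_off(86): free voice 0 | voices=[- - - - -]
Op 3: note_on(82): voice 0 is free -> assigned | voices=[82 - - - -]
Op 4: note_on(87): voice 1 is free -> assigned | voices=[82 87 - - -]
Op 5: note_off(87): free voice 1 | voices=[82 - - - -]
Op 6: note_on(78): voice 1 is free -> assigned | voices=[82 78 - - -]
Op 7: note_on(74): voice 2 is free -> assigned | voices=[82 78 74 - -]
Op 8: note_on(69): voice 3 is free -> assigned | voices=[82 78 74 69 -]

Answer: 1 0 none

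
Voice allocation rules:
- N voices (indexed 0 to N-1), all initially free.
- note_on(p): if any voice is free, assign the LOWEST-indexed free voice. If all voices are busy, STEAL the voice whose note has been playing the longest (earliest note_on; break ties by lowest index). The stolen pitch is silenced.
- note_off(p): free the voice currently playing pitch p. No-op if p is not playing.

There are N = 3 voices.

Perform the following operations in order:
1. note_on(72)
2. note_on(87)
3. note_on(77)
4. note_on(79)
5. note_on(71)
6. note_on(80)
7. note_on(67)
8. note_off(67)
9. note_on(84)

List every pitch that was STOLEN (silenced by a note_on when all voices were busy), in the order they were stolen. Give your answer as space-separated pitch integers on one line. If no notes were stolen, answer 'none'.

Answer: 72 87 77 79

Derivation:
Op 1: note_on(72): voice 0 is free -> assigned | voices=[72 - -]
Op 2: note_on(87): voice 1 is free -> assigned | voices=[72 87 -]
Op 3: note_on(77): voice 2 is free -> assigned | voices=[72 87 77]
Op 4: note_on(79): all voices busy, STEAL voice 0 (pitch 72, oldest) -> assign | voices=[79 87 77]
Op 5: note_on(71): all voices busy, STEAL voice 1 (pitch 87, oldest) -> assign | voices=[79 71 77]
Op 6: note_on(80): all voices busy, STEAL voice 2 (pitch 77, oldest) -> assign | voices=[79 71 80]
Op 7: note_on(67): all voices busy, STEAL voice 0 (pitch 79, oldest) -> assign | voices=[67 71 80]
Op 8: note_off(67): free voice 0 | voices=[- 71 80]
Op 9: note_on(84): voice 0 is free -> assigned | voices=[84 71 80]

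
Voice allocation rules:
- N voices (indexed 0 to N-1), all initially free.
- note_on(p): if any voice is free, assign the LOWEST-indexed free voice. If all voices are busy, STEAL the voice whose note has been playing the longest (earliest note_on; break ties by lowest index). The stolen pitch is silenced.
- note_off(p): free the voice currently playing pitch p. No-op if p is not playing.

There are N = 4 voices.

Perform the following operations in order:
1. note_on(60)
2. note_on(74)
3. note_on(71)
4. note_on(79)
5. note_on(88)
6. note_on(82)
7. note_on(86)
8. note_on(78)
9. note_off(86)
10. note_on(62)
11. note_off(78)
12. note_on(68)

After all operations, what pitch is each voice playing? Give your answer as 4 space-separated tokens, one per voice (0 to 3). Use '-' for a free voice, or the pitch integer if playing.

Answer: 88 82 62 68

Derivation:
Op 1: note_on(60): voice 0 is free -> assigned | voices=[60 - - -]
Op 2: note_on(74): voice 1 is free -> assigned | voices=[60 74 - -]
Op 3: note_on(71): voice 2 is free -> assigned | voices=[60 74 71 -]
Op 4: note_on(79): voice 3 is free -> assigned | voices=[60 74 71 79]
Op 5: note_on(88): all voices busy, STEAL voice 0 (pitch 60, oldest) -> assign | voices=[88 74 71 79]
Op 6: note_on(82): all voices busy, STEAL voice 1 (pitch 74, oldest) -> assign | voices=[88 82 71 79]
Op 7: note_on(86): all voices busy, STEAL voice 2 (pitch 71, oldest) -> assign | voices=[88 82 86 79]
Op 8: note_on(78): all voices busy, STEAL voice 3 (pitch 79, oldest) -> assign | voices=[88 82 86 78]
Op 9: note_off(86): free voice 2 | voices=[88 82 - 78]
Op 10: note_on(62): voice 2 is free -> assigned | voices=[88 82 62 78]
Op 11: note_off(78): free voice 3 | voices=[88 82 62 -]
Op 12: note_on(68): voice 3 is free -> assigned | voices=[88 82 62 68]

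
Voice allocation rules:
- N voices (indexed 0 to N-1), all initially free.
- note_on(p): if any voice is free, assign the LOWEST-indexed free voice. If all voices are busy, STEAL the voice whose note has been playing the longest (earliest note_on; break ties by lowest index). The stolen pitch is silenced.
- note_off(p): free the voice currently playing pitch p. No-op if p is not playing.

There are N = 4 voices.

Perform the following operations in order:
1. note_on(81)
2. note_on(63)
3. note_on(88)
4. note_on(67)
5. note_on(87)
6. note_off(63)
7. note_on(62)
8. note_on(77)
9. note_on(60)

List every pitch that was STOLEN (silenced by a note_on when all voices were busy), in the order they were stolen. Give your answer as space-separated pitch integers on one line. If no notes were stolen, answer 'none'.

Answer: 81 88 67

Derivation:
Op 1: note_on(81): voice 0 is free -> assigned | voices=[81 - - -]
Op 2: note_on(63): voice 1 is free -> assigned | voices=[81 63 - -]
Op 3: note_on(88): voice 2 is free -> assigned | voices=[81 63 88 -]
Op 4: note_on(67): voice 3 is free -> assigned | voices=[81 63 88 67]
Op 5: note_on(87): all voices busy, STEAL voice 0 (pitch 81, oldest) -> assign | voices=[87 63 88 67]
Op 6: note_off(63): free voice 1 | voices=[87 - 88 67]
Op 7: note_on(62): voice 1 is free -> assigned | voices=[87 62 88 67]
Op 8: note_on(77): all voices busy, STEAL voice 2 (pitch 88, oldest) -> assign | voices=[87 62 77 67]
Op 9: note_on(60): all voices busy, STEAL voice 3 (pitch 67, oldest) -> assign | voices=[87 62 77 60]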